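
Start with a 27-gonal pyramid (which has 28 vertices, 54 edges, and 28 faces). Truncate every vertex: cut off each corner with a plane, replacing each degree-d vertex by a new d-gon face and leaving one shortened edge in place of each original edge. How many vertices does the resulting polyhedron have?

Truncation replaces each original edge-end by a new vertex, so V′ = 2E = 108.
Each original edge survives, and each old vertex of degree d contributes d new edges; summing degrees gives Σd = 2E, so E′ = E + 2E = 3E = 162.
Each original face survives and each original vertex becomes one new face: F′ = F + V = 56.

108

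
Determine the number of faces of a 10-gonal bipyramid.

20

A bipyramid over an n-gon has 2n triangular faces and n + 2 vertices: V = 10 + 2 = 12, E = 3·10 = 30, F = 2·10 = 20.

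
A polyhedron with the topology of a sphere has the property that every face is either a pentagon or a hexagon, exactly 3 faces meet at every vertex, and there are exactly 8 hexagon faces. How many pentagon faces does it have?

12

Let x be the number of pentagons; then F = 8 + x.
Edge–face incidences: 2E = 6·8 + 5·x = 48 + 5x.
Every vertex has degree 3, so 3V = 2E.
Euler: V − E + F = 2 ⇒ (2E)/3 − E + (8 + x) = 2.
Multiply by 6: 2·(2E) − 3·(2E) + 6·(8 + x) = 12, i.e. 48 + 6x − (48 + 5x) = 12.
Collecting terms: x = 12.
Then 2E = 48 + 5·12 = 108, so E = 54, V = 2E/3 = 36, F = 8 + 12 = 20.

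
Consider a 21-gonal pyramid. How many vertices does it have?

22

A pyramid on an n-gon base has one n-gon and n triangles: V = 21 + 1 = 22, E = 2·21 = 42, F = 21 + 1 = 22.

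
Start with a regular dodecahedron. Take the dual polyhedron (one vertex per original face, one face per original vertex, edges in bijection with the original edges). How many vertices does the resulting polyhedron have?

12

The base solid has V = 20, E = 30, F = 12.
The dual swaps V and F and preserves E: V′ = F = 12, E′ = E = 30, F′ = V = 20.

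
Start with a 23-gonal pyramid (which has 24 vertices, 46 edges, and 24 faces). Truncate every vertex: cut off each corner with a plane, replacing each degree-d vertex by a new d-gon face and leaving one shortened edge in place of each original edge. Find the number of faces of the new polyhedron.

48

Truncation replaces each original edge-end by a new vertex, so V′ = 2E = 92.
Each original edge survives, and each old vertex of degree d contributes d new edges; summing degrees gives Σd = 2E, so E′ = E + 2E = 3E = 138.
Each original face survives and each original vertex becomes one new face: F′ = F + V = 48.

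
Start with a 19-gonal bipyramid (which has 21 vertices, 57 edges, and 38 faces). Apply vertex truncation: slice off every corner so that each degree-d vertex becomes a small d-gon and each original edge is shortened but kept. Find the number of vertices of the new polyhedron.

114

Truncation replaces each original edge-end by a new vertex, so V′ = 2E = 114.
Each original edge survives, and each old vertex of degree d contributes d new edges; summing degrees gives Σd = 2E, so E′ = E + 2E = 3E = 171.
Each original face survives and each original vertex becomes one new face: F′ = F + V = 59.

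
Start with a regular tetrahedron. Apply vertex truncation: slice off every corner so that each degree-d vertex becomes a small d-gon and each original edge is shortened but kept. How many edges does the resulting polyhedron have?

18

The base solid has V = 4, E = 6, F = 4.
Truncation replaces each original edge-end by a new vertex, so V′ = 2E = 12.
Each original edge survives, and each old vertex of degree d contributes d new edges; summing degrees gives Σd = 2E, so E′ = E + 2E = 3E = 18.
Each original face survives and each original vertex becomes one new face: F′ = F + V = 8.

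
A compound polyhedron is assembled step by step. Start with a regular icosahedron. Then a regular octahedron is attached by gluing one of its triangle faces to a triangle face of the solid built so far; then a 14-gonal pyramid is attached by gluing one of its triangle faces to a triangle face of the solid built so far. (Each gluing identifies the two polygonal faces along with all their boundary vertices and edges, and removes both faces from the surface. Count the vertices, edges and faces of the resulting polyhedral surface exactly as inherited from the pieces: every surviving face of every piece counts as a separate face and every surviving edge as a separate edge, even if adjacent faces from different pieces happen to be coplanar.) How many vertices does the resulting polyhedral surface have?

A regular icosahedron: V=12, E=30, F=20.
Attach a regular octahedron (V=6, E=12, F=8) along a 3-gon: merge 3 vertices and 3 edges, delete both glued faces → V=15, E=39, F=26.
Attach a 14-gonal pyramid (V=15, E=28, F=15) along a 3-gon: merge 3 vertices and 3 edges, delete both glued faces → V=27, E=64, F=39.
Check: V − E + F = 27 − 64 + 39 = 2.

27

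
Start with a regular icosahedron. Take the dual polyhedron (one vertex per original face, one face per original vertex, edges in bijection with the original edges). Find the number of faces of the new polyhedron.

12

The base solid has V = 12, E = 30, F = 20.
The dual swaps V and F and preserves E: V′ = F = 20, E′ = E = 30, F′ = V = 12.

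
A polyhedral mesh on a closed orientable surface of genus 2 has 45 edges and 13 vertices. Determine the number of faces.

30

For a closed orientable surface of genus 2, χ = 2 − 2·2 = -2.
F = -2 − V + E = -2 − 13 + 45 = 30.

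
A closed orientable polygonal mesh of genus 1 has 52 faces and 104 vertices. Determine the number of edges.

156

For a closed orientable surface of genus 1, χ = 2 − 2·1 = 0.
E = V + F − (0) = 104 + 52 − (0) = 156.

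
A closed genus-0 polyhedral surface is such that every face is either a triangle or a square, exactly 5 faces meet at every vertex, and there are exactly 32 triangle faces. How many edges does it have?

Let x be the number of squares; then F = 32 + x.
Edge–face incidences: 2E = 3·32 + 4·x = 96 + 4x.
Every vertex has degree 5, so 5V = 2E.
Euler: V − E + F = 2 ⇒ (2E)/5 − E + (32 + x) = 2.
Multiply by 10: 2·(2E) − 5·(2E) + 10·(32 + x) = 20, i.e. 320 + 10x − 3·(96 + 4x) = 20.
Collecting terms: −2x + 32 = 20, so −2x = −12, so x = 6.
Then 2E = 96 + 4·6 = 120, so E = 60, V = 2E/5 = 24, F = 32 + 6 = 38.

60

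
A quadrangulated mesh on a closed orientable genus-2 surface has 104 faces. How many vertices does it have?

χ = 2 − 2·2 = -2, and every face is a square so 4F = 2E.
E = 4·104/2 = 208. Then V = -2 + E − F = -2 + 208 − 104 = 102.

102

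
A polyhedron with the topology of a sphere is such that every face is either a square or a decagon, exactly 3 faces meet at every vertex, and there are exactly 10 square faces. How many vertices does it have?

Let x be the number of decagons; then F = 10 + x.
Edge–face incidences: 2E = 4·10 + 10·x = 40 + 10x.
Every vertex has degree 3, so 3V = 2E.
Euler: V − E + F = 2 ⇒ (2E)/3 − E + (10 + x) = 2.
Multiply by 6: 2·(2E) − 3·(2E) + 6·(10 + x) = 12, i.e. 60 + 6x − (40 + 10x) = 12.
Collecting terms: −4x + 20 = 12, so −4x = −8, so x = 2.
Then 2E = 40 + 10·2 = 60, so E = 30, V = 2E/3 = 20, F = 10 + 2 = 12.

20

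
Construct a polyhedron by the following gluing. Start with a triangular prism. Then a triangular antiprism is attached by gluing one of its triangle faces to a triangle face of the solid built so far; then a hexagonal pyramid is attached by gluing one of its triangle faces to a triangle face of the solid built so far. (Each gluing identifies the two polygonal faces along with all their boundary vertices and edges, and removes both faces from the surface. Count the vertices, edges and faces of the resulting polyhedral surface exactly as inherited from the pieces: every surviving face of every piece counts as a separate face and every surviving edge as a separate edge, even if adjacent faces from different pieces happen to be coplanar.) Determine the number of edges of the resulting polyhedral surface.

27

A triangular prism: V=6, E=9, F=5.
Attach a triangular antiprism (V=6, E=12, F=8) along a 3-gon: merge 3 vertices and 3 edges, delete both glued faces → V=9, E=18, F=11.
Attach a hexagonal pyramid (V=7, E=12, F=7) along a 3-gon: merge 3 vertices and 3 edges, delete both glued faces → V=13, E=27, F=16.
Check: V − E + F = 13 − 27 + 16 = 2.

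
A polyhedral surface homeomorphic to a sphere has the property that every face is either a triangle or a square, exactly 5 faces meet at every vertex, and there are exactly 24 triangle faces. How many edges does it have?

Let x be the number of squares; then F = 24 + x.
Edge–face incidences: 2E = 3·24 + 4·x = 72 + 4x.
Every vertex has degree 5, so 5V = 2E.
Euler: V − E + F = 2 ⇒ (2E)/5 − E + (24 + x) = 2.
Multiply by 10: 2·(2E) − 5·(2E) + 10·(24 + x) = 20, i.e. 240 + 10x − 3·(72 + 4x) = 20.
Collecting terms: −2x + 24 = 20, so −2x = −4, so x = 2.
Then 2E = 72 + 4·2 = 80, so E = 40, V = 2E/5 = 16, F = 24 + 2 = 26.

40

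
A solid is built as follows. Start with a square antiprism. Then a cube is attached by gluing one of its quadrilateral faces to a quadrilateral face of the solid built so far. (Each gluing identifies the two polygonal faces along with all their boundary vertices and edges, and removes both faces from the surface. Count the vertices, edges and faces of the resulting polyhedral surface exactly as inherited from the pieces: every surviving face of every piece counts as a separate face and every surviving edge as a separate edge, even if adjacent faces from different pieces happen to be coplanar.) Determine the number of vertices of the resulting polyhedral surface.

A square antiprism: V=8, E=16, F=10.
Attach a cube (V=8, E=12, F=6) along a 4-gon: merge 4 vertices and 4 edges, delete both glued faces → V=12, E=24, F=14.
Check: V − E + F = 12 − 24 + 14 = 2.

12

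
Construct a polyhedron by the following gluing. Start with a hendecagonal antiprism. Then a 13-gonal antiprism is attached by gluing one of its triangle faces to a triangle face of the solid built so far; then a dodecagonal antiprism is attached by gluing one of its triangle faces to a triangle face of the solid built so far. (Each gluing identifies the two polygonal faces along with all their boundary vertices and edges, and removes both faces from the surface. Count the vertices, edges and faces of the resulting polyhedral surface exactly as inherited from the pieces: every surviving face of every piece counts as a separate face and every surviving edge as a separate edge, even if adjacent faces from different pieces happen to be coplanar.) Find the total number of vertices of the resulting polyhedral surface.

A hendecagonal antiprism: V=22, E=44, F=24.
Attach a 13-gonal antiprism (V=26, E=52, F=28) along a 3-gon: merge 3 vertices and 3 edges, delete both glued faces → V=45, E=93, F=50.
Attach a dodecagonal antiprism (V=24, E=48, F=26) along a 3-gon: merge 3 vertices and 3 edges, delete both glued faces → V=66, E=138, F=74.
Check: V − E + F = 66 − 138 + 74 = 2.

66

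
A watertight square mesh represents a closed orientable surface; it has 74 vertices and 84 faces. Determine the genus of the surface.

Every face is a square, so 2E = 4·84 = 336, giving E = 168.
χ = V − E + F = 74 − 168 + 84 = -10.
For a closed orientable surface χ = 2 − 2g, so g = (2 − (-10))/2 = 6.

6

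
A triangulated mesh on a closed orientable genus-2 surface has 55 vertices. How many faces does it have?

χ = 2 − 2·2 = -2, and every face is a triangle so 3F = 2E.
V − E + F = -2 with E = 3F/2 gives 55 − (3/2 − 1)·F = -2, so F = 114 and E = 171.

114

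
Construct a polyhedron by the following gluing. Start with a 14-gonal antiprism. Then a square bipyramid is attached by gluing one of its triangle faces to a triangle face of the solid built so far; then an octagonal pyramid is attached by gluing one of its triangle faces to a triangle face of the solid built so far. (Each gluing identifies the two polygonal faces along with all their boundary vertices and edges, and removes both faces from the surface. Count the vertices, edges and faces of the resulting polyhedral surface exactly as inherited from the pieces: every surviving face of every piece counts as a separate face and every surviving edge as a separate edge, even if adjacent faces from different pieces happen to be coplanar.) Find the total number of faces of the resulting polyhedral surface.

A 14-gonal antiprism: V=28, E=56, F=30.
Attach a square bipyramid (V=6, E=12, F=8) along a 3-gon: merge 3 vertices and 3 edges, delete both glued faces → V=31, E=65, F=36.
Attach an octagonal pyramid (V=9, E=16, F=9) along a 3-gon: merge 3 vertices and 3 edges, delete both glued faces → V=37, E=78, F=43.
Check: V − E + F = 37 − 78 + 43 = 2.

43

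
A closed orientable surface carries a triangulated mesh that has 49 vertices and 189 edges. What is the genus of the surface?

8

Every face is a triangle and each edge borders two faces, so 3F = 2·189, giving F = 126.
χ = V − E + F = 49 − 189 + 126 = -14.
For a closed orientable surface χ = 2 − 2g, so g = (2 − (-14))/2 = 8.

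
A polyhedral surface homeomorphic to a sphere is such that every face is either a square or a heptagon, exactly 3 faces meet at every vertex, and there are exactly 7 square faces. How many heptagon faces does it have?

2

Let x be the number of heptagons; then F = 7 + x.
Edge–face incidences: 2E = 4·7 + 7·x = 28 + 7x.
Every vertex has degree 3, so 3V = 2E.
Euler: V − E + F = 2 ⇒ (2E)/3 − E + (7 + x) = 2.
Multiply by 6: 2·(2E) − 3·(2E) + 6·(7 + x) = 12, i.e. 42 + 6x − (28 + 7x) = 12.
Collecting terms: −x + 14 = 12, so −x = −2, so x = 2.
Then 2E = 28 + 7·2 = 42, so E = 21, V = 2E/3 = 14, F = 7 + 2 = 9.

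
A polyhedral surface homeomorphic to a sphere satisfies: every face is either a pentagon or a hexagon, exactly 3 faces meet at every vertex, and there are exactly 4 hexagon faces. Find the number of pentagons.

12

Let x be the number of pentagons; then F = 4 + x.
Edge–face incidences: 2E = 6·4 + 5·x = 24 + 5x.
Every vertex has degree 3, so 3V = 2E.
Euler: V − E + F = 2 ⇒ (2E)/3 − E + (4 + x) = 2.
Multiply by 6: 2·(2E) − 3·(2E) + 6·(4 + x) = 12, i.e. 24 + 6x − (24 + 5x) = 12.
Collecting terms: x = 12.
Then 2E = 24 + 5·12 = 84, so E = 42, V = 2E/3 = 28, F = 4 + 12 = 16.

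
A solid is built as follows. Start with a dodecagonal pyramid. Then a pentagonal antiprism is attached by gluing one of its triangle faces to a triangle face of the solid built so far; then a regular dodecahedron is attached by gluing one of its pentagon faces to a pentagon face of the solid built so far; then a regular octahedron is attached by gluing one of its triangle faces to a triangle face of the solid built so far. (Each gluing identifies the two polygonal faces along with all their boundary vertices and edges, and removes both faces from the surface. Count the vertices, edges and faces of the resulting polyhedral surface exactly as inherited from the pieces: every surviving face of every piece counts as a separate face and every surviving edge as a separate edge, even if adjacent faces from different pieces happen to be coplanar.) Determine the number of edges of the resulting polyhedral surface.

A dodecagonal pyramid: V=13, E=24, F=13.
Attach a pentagonal antiprism (V=10, E=20, F=12) along a 3-gon: merge 3 vertices and 3 edges, delete both glued faces → V=20, E=41, F=23.
Attach a regular dodecahedron (V=20, E=30, F=12) along a 5-gon: merge 5 vertices and 5 edges, delete both glued faces → V=35, E=66, F=33.
Attach a regular octahedron (V=6, E=12, F=8) along a 3-gon: merge 3 vertices and 3 edges, delete both glued faces → V=38, E=75, F=39.
Check: V − E + F = 38 − 75 + 39 = 2.

75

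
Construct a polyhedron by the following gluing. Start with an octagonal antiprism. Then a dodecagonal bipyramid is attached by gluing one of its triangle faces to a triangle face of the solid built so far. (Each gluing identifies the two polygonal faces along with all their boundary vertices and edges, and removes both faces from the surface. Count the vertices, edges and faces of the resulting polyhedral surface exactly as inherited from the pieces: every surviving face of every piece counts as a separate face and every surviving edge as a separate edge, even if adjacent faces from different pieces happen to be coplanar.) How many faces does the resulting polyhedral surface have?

40

An octagonal antiprism: V=16, E=32, F=18.
Attach a dodecagonal bipyramid (V=14, E=36, F=24) along a 3-gon: merge 3 vertices and 3 edges, delete both glued faces → V=27, E=65, F=40.
Check: V − E + F = 27 − 65 + 40 = 2.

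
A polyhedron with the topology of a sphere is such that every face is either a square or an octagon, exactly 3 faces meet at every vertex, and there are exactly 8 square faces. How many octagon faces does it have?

Let x be the number of octagons; then F = 8 + x.
Edge–face incidences: 2E = 4·8 + 8·x = 32 + 8x.
Every vertex has degree 3, so 3V = 2E.
Euler: V − E + F = 2 ⇒ (2E)/3 − E + (8 + x) = 2.
Multiply by 6: 2·(2E) − 3·(2E) + 6·(8 + x) = 12, i.e. 48 + 6x − (32 + 8x) = 12.
Collecting terms: −2x + 16 = 12, so −2x = −4, so x = 2.
Then 2E = 32 + 8·2 = 48, so E = 24, V = 2E/3 = 16, F = 8 + 2 = 10.

2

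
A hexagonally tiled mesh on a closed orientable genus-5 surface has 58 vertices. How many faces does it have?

33

χ = 2 − 2·5 = -8, and every face is a hexagon so 6F = 2E.
V − E + F = -8 with E = 6F/2 gives 58 − (6/2 − 1)·F = -8, so F = 33 and E = 99.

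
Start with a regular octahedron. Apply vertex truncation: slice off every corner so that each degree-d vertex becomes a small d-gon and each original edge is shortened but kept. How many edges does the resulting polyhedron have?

The base solid has V = 6, E = 12, F = 8.
Truncation replaces each original edge-end by a new vertex, so V′ = 2E = 24.
Each original edge survives, and each old vertex of degree d contributes d new edges; summing degrees gives Σd = 2E, so E′ = E + 2E = 3E = 36.
Each original face survives and each original vertex becomes one new face: F′ = F + V = 14.

36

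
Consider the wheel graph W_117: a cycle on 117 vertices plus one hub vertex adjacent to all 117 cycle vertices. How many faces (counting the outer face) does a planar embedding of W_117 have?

118

W_117 has V = 117 + 1 = 118 vertices and E = 2·117 = 234 edges.
By Euler's formula F = 2 − V + E = 2 − 118 + 234 = 118.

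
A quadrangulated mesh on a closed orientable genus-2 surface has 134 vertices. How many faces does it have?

136

χ = 2 − 2·2 = -2, and every face is a square so 4F = 2E.
V − E + F = -2 with E = 4F/2 gives 134 − (4/2 − 1)·F = -2, so F = 136 and E = 272.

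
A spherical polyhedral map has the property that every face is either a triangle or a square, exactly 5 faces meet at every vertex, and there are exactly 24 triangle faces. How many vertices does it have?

16

Let x be the number of squares; then F = 24 + x.
Edge–face incidences: 2E = 3·24 + 4·x = 72 + 4x.
Every vertex has degree 5, so 5V = 2E.
Euler: V − E + F = 2 ⇒ (2E)/5 − E + (24 + x) = 2.
Multiply by 10: 2·(2E) − 5·(2E) + 10·(24 + x) = 20, i.e. 240 + 10x − 3·(72 + 4x) = 20.
Collecting terms: −2x + 24 = 20, so −2x = −4, so x = 2.
Then 2E = 72 + 4·2 = 80, so E = 40, V = 2E/5 = 16, F = 24 + 2 = 26.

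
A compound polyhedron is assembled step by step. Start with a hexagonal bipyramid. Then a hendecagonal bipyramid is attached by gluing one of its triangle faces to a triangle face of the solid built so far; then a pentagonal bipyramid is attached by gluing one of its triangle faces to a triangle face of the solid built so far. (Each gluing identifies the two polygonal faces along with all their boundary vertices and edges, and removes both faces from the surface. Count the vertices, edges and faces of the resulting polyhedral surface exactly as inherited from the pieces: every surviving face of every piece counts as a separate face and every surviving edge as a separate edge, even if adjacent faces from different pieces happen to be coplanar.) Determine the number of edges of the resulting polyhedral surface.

60

A hexagonal bipyramid: V=8, E=18, F=12.
Attach a hendecagonal bipyramid (V=13, E=33, F=22) along a 3-gon: merge 3 vertices and 3 edges, delete both glued faces → V=18, E=48, F=32.
Attach a pentagonal bipyramid (V=7, E=15, F=10) along a 3-gon: merge 3 vertices and 3 edges, delete both glued faces → V=22, E=60, F=40.
Check: V − E + F = 22 − 60 + 40 = 2.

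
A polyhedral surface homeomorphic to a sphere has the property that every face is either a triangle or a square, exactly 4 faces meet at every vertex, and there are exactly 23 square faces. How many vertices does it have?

Let x be the number of triangles; then F = 23 + x.
Edge–face incidences: 2E = 4·23 + 3·x = 92 + 3x.
Every vertex has degree 4, so 4V = 2E.
Euler: V − E + F = 2 ⇒ (2E)/4 − E + (23 + x) = 2.
Multiply by 8: 2·(2E) − 4·(2E) + 8·(23 + x) = 16, i.e. 184 + 8x − 2·(92 + 3x) = 16.
Collecting terms: 2x = 16, so x = 8.
Then 2E = 92 + 3·8 = 116, so E = 58, V = 2E/4 = 29, F = 23 + 8 = 31.

29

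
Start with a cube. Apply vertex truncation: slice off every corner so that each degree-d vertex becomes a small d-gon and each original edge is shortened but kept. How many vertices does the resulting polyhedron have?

24

The base solid has V = 8, E = 12, F = 6.
Truncation replaces each original edge-end by a new vertex, so V′ = 2E = 24.
Each original edge survives, and each old vertex of degree d contributes d new edges; summing degrees gives Σd = 2E, so E′ = E + 2E = 3E = 36.
Each original face survives and each original vertex becomes one new face: F′ = F + V = 14.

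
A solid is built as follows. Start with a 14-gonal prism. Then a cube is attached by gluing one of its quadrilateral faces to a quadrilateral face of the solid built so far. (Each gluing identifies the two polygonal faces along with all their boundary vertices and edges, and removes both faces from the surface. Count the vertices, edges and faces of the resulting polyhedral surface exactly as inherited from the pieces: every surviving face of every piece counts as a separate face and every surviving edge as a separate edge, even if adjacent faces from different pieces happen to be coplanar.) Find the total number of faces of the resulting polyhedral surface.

20

A 14-gonal prism: V=28, E=42, F=16.
Attach a cube (V=8, E=12, F=6) along a 4-gon: merge 4 vertices and 4 edges, delete both glued faces → V=32, E=50, F=20.
Check: V − E + F = 32 − 50 + 20 = 2.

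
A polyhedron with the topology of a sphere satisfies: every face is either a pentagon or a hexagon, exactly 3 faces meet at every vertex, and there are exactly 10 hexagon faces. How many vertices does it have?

40

Let x be the number of pentagons; then F = 10 + x.
Edge–face incidences: 2E = 6·10 + 5·x = 60 + 5x.
Every vertex has degree 3, so 3V = 2E.
Euler: V − E + F = 2 ⇒ (2E)/3 − E + (10 + x) = 2.
Multiply by 6: 2·(2E) − 3·(2E) + 6·(10 + x) = 12, i.e. 60 + 6x − (60 + 5x) = 12.
Collecting terms: x = 12.
Then 2E = 60 + 5·12 = 120, so E = 60, V = 2E/3 = 40, F = 10 + 12 = 22.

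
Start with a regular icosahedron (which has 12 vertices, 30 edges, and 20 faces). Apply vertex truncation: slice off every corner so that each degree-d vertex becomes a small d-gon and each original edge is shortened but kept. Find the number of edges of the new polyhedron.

Truncation replaces each original edge-end by a new vertex, so V′ = 2E = 60.
Each original edge survives, and each old vertex of degree d contributes d new edges; summing degrees gives Σd = 2E, so E′ = E + 2E = 3E = 90.
Each original face survives and each original vertex becomes one new face: F′ = F + V = 32.

90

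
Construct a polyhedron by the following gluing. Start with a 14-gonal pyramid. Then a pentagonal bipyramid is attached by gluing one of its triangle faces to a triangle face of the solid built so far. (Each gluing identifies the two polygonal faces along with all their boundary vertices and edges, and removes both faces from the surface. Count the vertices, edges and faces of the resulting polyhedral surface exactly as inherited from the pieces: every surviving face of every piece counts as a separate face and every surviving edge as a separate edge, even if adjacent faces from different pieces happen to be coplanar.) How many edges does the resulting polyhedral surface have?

A 14-gonal pyramid: V=15, E=28, F=15.
Attach a pentagonal bipyramid (V=7, E=15, F=10) along a 3-gon: merge 3 vertices and 3 edges, delete both glued faces → V=19, E=40, F=23.
Check: V − E + F = 19 − 40 + 23 = 2.

40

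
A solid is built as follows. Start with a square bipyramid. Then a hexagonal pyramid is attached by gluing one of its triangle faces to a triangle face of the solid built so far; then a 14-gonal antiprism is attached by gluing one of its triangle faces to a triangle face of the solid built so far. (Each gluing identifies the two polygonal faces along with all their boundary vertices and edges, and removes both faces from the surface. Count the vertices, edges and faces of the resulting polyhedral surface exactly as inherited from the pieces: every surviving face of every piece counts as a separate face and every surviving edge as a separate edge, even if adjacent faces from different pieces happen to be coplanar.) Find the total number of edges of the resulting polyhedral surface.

74

A square bipyramid: V=6, E=12, F=8.
Attach a hexagonal pyramid (V=7, E=12, F=7) along a 3-gon: merge 3 vertices and 3 edges, delete both glued faces → V=10, E=21, F=13.
Attach a 14-gonal antiprism (V=28, E=56, F=30) along a 3-gon: merge 3 vertices and 3 edges, delete both glued faces → V=35, E=74, F=41.
Check: V − E + F = 35 − 74 + 41 = 2.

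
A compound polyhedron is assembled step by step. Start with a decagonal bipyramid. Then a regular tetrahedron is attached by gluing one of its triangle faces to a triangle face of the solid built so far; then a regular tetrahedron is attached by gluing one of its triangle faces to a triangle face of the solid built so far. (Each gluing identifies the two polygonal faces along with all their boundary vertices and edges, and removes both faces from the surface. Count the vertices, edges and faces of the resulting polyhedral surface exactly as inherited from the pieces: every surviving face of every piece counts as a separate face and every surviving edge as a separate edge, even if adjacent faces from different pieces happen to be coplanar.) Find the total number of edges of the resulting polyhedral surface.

A decagonal bipyramid: V=12, E=30, F=20.
Attach a regular tetrahedron (V=4, E=6, F=4) along a 3-gon: merge 3 vertices and 3 edges, delete both glued faces → V=13, E=33, F=22.
Attach a regular tetrahedron (V=4, E=6, F=4) along a 3-gon: merge 3 vertices and 3 edges, delete both glued faces → V=14, E=36, F=24.
Check: V − E + F = 14 − 36 + 24 = 2.

36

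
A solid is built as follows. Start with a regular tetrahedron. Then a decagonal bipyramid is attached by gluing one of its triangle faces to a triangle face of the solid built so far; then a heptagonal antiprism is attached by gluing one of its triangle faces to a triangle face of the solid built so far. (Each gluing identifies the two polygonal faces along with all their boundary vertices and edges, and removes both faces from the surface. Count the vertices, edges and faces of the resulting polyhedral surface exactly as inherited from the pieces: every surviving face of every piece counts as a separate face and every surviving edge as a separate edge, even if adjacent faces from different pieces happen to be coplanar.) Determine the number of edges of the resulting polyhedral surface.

A regular tetrahedron: V=4, E=6, F=4.
Attach a decagonal bipyramid (V=12, E=30, F=20) along a 3-gon: merge 3 vertices and 3 edges, delete both glued faces → V=13, E=33, F=22.
Attach a heptagonal antiprism (V=14, E=28, F=16) along a 3-gon: merge 3 vertices and 3 edges, delete both glued faces → V=24, E=58, F=36.
Check: V − E + F = 24 − 58 + 36 = 2.

58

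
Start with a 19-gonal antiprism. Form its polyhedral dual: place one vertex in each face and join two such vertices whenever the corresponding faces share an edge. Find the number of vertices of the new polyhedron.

40

The base solid has V = 38, E = 76, F = 40.
The dual swaps V and F and preserves E: V′ = F = 40, E′ = E = 76, F′ = V = 38.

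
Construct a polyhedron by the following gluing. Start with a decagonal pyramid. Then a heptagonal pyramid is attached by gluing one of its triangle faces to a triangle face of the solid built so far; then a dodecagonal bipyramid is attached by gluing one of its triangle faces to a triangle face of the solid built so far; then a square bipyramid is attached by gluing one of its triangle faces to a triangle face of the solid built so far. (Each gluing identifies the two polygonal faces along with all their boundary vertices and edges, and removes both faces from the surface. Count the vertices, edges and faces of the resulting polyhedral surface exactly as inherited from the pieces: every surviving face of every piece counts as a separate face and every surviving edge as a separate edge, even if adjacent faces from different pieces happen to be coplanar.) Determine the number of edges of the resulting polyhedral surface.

A decagonal pyramid: V=11, E=20, F=11.
Attach a heptagonal pyramid (V=8, E=14, F=8) along a 3-gon: merge 3 vertices and 3 edges, delete both glued faces → V=16, E=31, F=17.
Attach a dodecagonal bipyramid (V=14, E=36, F=24) along a 3-gon: merge 3 vertices and 3 edges, delete both glued faces → V=27, E=64, F=39.
Attach a square bipyramid (V=6, E=12, F=8) along a 3-gon: merge 3 vertices and 3 edges, delete both glued faces → V=30, E=73, F=45.
Check: V − E + F = 30 − 73 + 45 = 2.

73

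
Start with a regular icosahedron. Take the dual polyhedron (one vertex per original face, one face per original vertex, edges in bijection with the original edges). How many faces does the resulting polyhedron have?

The base solid has V = 12, E = 30, F = 20.
The dual swaps V and F and preserves E: V′ = F = 20, E′ = E = 30, F′ = V = 12.

12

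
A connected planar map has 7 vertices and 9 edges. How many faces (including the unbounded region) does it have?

Euler's formula for a connected plane graph: V − E + F = 2, so F = 2 − 7 + 9 = 4.

4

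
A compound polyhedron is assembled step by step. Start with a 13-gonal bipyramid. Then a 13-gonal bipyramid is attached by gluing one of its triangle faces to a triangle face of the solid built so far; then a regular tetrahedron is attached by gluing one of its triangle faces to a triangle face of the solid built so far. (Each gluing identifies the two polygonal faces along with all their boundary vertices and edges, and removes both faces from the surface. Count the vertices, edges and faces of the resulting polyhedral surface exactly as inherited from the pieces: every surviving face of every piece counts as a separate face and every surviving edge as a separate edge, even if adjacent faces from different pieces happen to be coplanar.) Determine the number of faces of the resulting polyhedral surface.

52

A 13-gonal bipyramid: V=15, E=39, F=26.
Attach a 13-gonal bipyramid (V=15, E=39, F=26) along a 3-gon: merge 3 vertices and 3 edges, delete both glued faces → V=27, E=75, F=50.
Attach a regular tetrahedron (V=4, E=6, F=4) along a 3-gon: merge 3 vertices and 3 edges, delete both glued faces → V=28, E=78, F=52.
Check: V − E + F = 28 − 78 + 52 = 2.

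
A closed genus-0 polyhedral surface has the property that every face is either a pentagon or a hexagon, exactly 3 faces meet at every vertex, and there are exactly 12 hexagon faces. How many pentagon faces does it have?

12

Let x be the number of pentagons; then F = 12 + x.
Edge–face incidences: 2E = 6·12 + 5·x = 72 + 5x.
Every vertex has degree 3, so 3V = 2E.
Euler: V − E + F = 2 ⇒ (2E)/3 − E + (12 + x) = 2.
Multiply by 6: 2·(2E) − 3·(2E) + 6·(12 + x) = 12, i.e. 72 + 6x − (72 + 5x) = 12.
Collecting terms: x = 12.
Then 2E = 72 + 5·12 = 132, so E = 66, V = 2E/3 = 44, F = 12 + 12 = 24.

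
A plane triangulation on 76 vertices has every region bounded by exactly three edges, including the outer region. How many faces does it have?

148

In a plane triangulation 3F = 2E and V − E + F = 2, so F = 2V − 4 = 2·76 − 4 = 148.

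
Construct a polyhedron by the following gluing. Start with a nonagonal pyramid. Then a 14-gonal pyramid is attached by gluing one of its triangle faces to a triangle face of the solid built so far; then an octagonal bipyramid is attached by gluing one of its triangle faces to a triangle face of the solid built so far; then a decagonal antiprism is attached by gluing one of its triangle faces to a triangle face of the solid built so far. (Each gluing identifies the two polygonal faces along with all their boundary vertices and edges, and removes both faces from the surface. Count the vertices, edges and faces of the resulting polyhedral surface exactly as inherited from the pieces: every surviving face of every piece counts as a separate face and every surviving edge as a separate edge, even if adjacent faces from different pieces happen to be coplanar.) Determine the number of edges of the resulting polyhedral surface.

A nonagonal pyramid: V=10, E=18, F=10.
Attach a 14-gonal pyramid (V=15, E=28, F=15) along a 3-gon: merge 3 vertices and 3 edges, delete both glued faces → V=22, E=43, F=23.
Attach an octagonal bipyramid (V=10, E=24, F=16) along a 3-gon: merge 3 vertices and 3 edges, delete both glued faces → V=29, E=64, F=37.
Attach a decagonal antiprism (V=20, E=40, F=22) along a 3-gon: merge 3 vertices and 3 edges, delete both glued faces → V=46, E=101, F=57.
Check: V − E + F = 46 − 101 + 57 = 2.

101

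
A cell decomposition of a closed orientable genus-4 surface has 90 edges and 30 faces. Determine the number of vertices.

For a closed orientable surface of genus 4, χ = 2 − 2·4 = -6.
V = -6 + E − F = -6 + 90 − 30 = 54.

54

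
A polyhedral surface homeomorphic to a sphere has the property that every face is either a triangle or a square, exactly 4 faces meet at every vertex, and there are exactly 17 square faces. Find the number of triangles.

8

Let x be the number of triangles; then F = 17 + x.
Edge–face incidences: 2E = 4·17 + 3·x = 68 + 3x.
Every vertex has degree 4, so 4V = 2E.
Euler: V − E + F = 2 ⇒ (2E)/4 − E + (17 + x) = 2.
Multiply by 8: 2·(2E) − 4·(2E) + 8·(17 + x) = 16, i.e. 136 + 8x − 2·(68 + 3x) = 16.
Collecting terms: 2x = 16, so x = 8.
Then 2E = 68 + 3·8 = 92, so E = 46, V = 2E/4 = 23, F = 17 + 8 = 25.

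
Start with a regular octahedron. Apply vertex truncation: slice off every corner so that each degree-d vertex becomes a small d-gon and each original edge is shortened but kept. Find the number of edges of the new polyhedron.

The base solid has V = 6, E = 12, F = 8.
Truncation replaces each original edge-end by a new vertex, so V′ = 2E = 24.
Each original edge survives, and each old vertex of degree d contributes d new edges; summing degrees gives Σd = 2E, so E′ = E + 2E = 3E = 36.
Each original face survives and each original vertex becomes one new face: F′ = F + V = 14.

36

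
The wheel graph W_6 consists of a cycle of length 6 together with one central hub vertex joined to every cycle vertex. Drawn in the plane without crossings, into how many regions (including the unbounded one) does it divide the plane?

W_6 has V = 6 + 1 = 7 vertices and E = 2·6 = 12 edges.
By Euler's formula F = 2 − V + E = 2 − 7 + 12 = 7.

7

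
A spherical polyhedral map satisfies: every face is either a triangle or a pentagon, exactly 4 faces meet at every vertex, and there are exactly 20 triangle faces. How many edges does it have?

60

Let x be the number of pentagons; then F = 20 + x.
Edge–face incidences: 2E = 3·20 + 5·x = 60 + 5x.
Every vertex has degree 4, so 4V = 2E.
Euler: V − E + F = 2 ⇒ (2E)/4 − E + (20 + x) = 2.
Multiply by 8: 2·(2E) − 4·(2E) + 8·(20 + x) = 16, i.e. 160 + 8x − 2·(60 + 5x) = 16.
Collecting terms: −2x + 40 = 16, so −2x = −24, so x = 12.
Then 2E = 60 + 5·12 = 120, so E = 60, V = 2E/4 = 30, F = 20 + 12 = 32.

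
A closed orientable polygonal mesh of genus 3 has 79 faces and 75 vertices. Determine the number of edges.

For a closed orientable surface of genus 3, χ = 2 − 2·3 = -4.
E = V + F − (-4) = 75 + 79 − (-4) = 158.

158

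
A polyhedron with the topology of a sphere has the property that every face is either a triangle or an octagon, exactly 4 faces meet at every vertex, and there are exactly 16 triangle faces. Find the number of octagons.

2

Let x be the number of octagons; then F = 16 + x.
Edge–face incidences: 2E = 3·16 + 8·x = 48 + 8x.
Every vertex has degree 4, so 4V = 2E.
Euler: V − E + F = 2 ⇒ (2E)/4 − E + (16 + x) = 2.
Multiply by 8: 2·(2E) − 4·(2E) + 8·(16 + x) = 16, i.e. 128 + 8x − 2·(48 + 8x) = 16.
Collecting terms: −8x + 32 = 16, so −8x = −16, so x = 2.
Then 2E = 48 + 8·2 = 64, so E = 32, V = 2E/4 = 16, F = 16 + 2 = 18.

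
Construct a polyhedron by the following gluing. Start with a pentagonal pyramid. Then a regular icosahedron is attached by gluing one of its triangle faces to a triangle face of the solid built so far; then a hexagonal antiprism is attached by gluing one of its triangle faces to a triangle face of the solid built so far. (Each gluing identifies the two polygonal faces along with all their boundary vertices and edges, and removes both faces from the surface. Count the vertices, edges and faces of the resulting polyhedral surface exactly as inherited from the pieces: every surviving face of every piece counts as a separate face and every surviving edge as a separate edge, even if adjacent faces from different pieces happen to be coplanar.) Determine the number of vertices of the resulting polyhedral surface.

A pentagonal pyramid: V=6, E=10, F=6.
Attach a regular icosahedron (V=12, E=30, F=20) along a 3-gon: merge 3 vertices and 3 edges, delete both glued faces → V=15, E=37, F=24.
Attach a hexagonal antiprism (V=12, E=24, F=14) along a 3-gon: merge 3 vertices and 3 edges, delete both glued faces → V=24, E=58, F=36.
Check: V − E + F = 24 − 58 + 36 = 2.

24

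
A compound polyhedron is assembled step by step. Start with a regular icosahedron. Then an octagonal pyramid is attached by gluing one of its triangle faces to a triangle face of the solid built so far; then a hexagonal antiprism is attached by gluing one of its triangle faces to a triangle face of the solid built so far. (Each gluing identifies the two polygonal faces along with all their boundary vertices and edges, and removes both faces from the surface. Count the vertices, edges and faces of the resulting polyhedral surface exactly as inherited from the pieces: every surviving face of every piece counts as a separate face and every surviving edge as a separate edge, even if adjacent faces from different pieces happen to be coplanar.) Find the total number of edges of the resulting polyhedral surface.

64

A regular icosahedron: V=12, E=30, F=20.
Attach an octagonal pyramid (V=9, E=16, F=9) along a 3-gon: merge 3 vertices and 3 edges, delete both glued faces → V=18, E=43, F=27.
Attach a hexagonal antiprism (V=12, E=24, F=14) along a 3-gon: merge 3 vertices and 3 edges, delete both glued faces → V=27, E=64, F=39.
Check: V − E + F = 27 − 64 + 39 = 2.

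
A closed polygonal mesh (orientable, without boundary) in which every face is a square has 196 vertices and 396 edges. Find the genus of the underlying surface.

2

Every face is a square and each edge borders two faces, so 4F = 2·396, giving F = 198.
χ = V − E + F = 196 − 396 + 198 = -2.
For a closed orientable surface χ = 2 − 2g, so g = (2 − (-2))/2 = 2.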